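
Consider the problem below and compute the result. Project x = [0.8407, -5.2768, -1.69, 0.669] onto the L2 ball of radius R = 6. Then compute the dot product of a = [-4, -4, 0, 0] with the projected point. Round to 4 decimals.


Step 1: Compute ||x|| (intermediates to 6 decimals).
||x|| = sqrt(0.8407^2 + (-5.2768)^2 + (-1.69)^2 + 0.669^2) = 5.644028
Step 2: Project.
Since ||x|| <= R, proj = x (no scaling needed).
proj(x) = [0.8407, -5.2768, -1.69, 0.669]
Step 3: Dot product.
a^T * proj(x) = -4*0.8407 - 4*(-5.2768) + 0*(-1.69) + 0*0.669 = 17.7444


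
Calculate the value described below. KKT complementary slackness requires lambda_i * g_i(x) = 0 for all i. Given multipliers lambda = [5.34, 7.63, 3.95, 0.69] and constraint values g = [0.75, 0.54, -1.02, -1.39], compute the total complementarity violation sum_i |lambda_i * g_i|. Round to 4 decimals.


KKT complementary slackness check:
lambda_1 * g_1 = 5.34 * 0.75 = 4.005
lambda_2 * g_2 = 7.63 * 0.54 = 4.1202
lambda_3 * g_3 = 3.95 * -1.02 = -4.029
lambda_4 * g_4 = 0.69 * -1.39 = -0.9591
Total violation = 4.005 + 4.1202 + 4.029 + 0.9591 = 13.1133


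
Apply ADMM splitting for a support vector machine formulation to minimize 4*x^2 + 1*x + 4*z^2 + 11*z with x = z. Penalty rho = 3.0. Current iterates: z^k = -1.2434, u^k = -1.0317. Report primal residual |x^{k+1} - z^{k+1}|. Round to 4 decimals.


ADMM iteration with rho = 3.0, z^k = -1.2434, u^k = -1.0317
Step 1: x-update.
Minimize 4*x^2 + 1*x + (3.0/2)*(x + 1.2434 - 1.0317)^2
FOC: (2*4 + 3.0)*x = -1 + 3.0*(-1.2434 + 1.0317)
x^{k+1} = -0.1486
Step 2: z-update.
Minimize 4*z^2 + 11*z + (3.0/2)*(-0.1486 - z - 1.0317)^2
FOC: (2*4 + 3.0)*z = -11 + 3.0*(-0.1486 - 1.0317)
z^{k+1} = -1.3219
Step 3: u-update.
u^{k+1} = -1.0317 - 0.1486 + 1.3219 = 0.1416
Step 4: Primal residual = |-0.1486 + 1.3219| = 1.1733


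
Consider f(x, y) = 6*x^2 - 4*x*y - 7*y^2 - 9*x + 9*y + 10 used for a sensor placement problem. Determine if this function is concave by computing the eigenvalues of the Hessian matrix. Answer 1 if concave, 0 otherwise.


The Hessian of f(x,y) = 6*x^2 - 4*x*y - 7*y^2 - 9*x + 9*y + 10 is:
H = [[12, -4], [-4, -14]]
Trace = 12 - 14 = -2
Determinant = 12*-14 - (-4)^2 = -184
Discriminant = (-2)^2 - 4*-184 = 740.0
Eigenvalues: lambda_1 = -14.6015, lambda_2 = 12.6015
The function is not concave.

0


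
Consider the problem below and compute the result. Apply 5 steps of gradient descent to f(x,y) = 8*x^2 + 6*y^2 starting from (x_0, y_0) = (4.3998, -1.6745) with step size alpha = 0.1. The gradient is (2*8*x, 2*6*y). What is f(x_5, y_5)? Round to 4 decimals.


Gradient descent on f(x,y) = 8*x^2 + 6*y^2.
Starting point: (4.3998, -1.6745), alpha = 0.1
Step 1: grad_x = 2*8*4.3998 = 70.3968, grad_y = 2*6*-1.6745 = -20.094
  x_1 = 4.3998 - 0.1*70.3968 = -2.6399
  y_1 = -1.6745 - 0.1*-20.094 = 0.3349
Step 2: grad_x = 2*8*-2.6399 = -42.2381, grad_y = 2*6*0.3349 = 4.0188
  x_2 = -2.6399 - 0.1*-42.2381 = 1.5839
  y_2 = 0.3349 - 0.1*4.0188 = -0.067
Step 3: grad_x = 2*8*1.5839 = 25.3428, grad_y = 2*6*-0.067 = -0.8038
  x_3 = 1.5839 - 0.1*25.3428 = -0.9504
  y_3 = -0.067 - 0.1*-0.8038 = 0.0134
Step 4: grad_x = 2*8*-0.9504 = -15.2057, grad_y = 2*6*0.0134 = 0.1608
  x_4 = -0.9504 - 0.1*-15.2057 = 0.5702
  y_4 = 0.0134 - 0.1*0.1608 = -0.0027
Step 5: grad_x = 2*8*0.5702 = 9.1234, grad_y = 2*6*-0.0027 = -0.0322
  x_5 = 0.5702 - 0.1*9.1234 = -0.3421
  y_5 = -0.0027 - 0.1*-0.0322 = 0.0005
f(-0.3421, 0.0005) = 8*(-0.3421)^2 + 6*0.0005^2 = 0.9364


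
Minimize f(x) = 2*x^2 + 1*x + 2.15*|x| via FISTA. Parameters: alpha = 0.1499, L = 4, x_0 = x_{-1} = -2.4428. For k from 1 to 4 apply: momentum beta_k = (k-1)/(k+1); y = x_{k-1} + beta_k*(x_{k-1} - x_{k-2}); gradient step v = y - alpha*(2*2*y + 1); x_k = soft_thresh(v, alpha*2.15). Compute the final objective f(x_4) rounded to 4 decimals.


FISTA on f(x) = 2*x^2 + 1*x + 2.15*|x|
L = 4, alpha = 0.1499
Iteration 1: beta = 0.0, y = -2.4428 + 0.0*(-2.4428 + 2.4428) = -2.4428
  grad(y) = -8.7712, v = y - alpha*grad = -1.128
  prox(v) = soft_thresh(-1.128, 0.3223) = -0.8057
Iteration 2: beta = 0.3333, y = -0.8057 + 0.3333*(-0.8057 + 2.4428) = -0.26
  grad(y) = -0.0401, v = y - alpha*grad = -0.254
  prox(v) = soft_thresh(-0.254, 0.3223) = 0.0
Iteration 3: beta = 0.5, y = 0.0 + 0.5*(0.0 + 0.8057) = 0.4029
  grad(y) = 2.6114, v = y - alpha*grad = 0.0114
  prox(v) = soft_thresh(0.0114, 0.3223) = 0.0
Iteration 4: beta = 0.6, y = 0.0 + 0.6*(0.0 - 0.0) = 0.0
  grad(y) = 1.0, v = y - alpha*grad = -0.1499
  prox(v) = soft_thresh(-0.1499, 0.3223) = 0.0
f(x_4) = 2*0.0^2 + 1*0.0 + 2.15*|0.0| = 0.0


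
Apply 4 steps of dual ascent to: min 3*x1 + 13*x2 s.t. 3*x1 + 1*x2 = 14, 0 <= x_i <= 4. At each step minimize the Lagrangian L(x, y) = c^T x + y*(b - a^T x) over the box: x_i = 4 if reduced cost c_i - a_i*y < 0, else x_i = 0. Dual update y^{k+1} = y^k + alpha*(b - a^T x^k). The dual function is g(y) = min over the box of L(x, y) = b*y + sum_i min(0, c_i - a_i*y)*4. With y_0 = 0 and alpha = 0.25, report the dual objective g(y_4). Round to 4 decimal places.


Dual ascent for LP: min 3*x1 + 13*x2, 3*x1 + 1*x2 = 14, 0 <= x_i <= 4
Step 1: y^k = 0.0, reduced costs: (3.0, 13.0)
  x^k = (0.0, 0.0), subgradient = b - a^T x = 14.0
  y^{k+1} = 0.0 + 0.25*14.0 = 3.5
Step 2: y^k = 3.5, reduced costs: (-7.5, 9.5)
  x^k = (4.0, 0.0), subgradient = b - a^T x = 2.0
  y^{k+1} = 3.5 + 0.25*2.0 = 4.0
Step 3: y^k = 4.0, reduced costs: (-9.0, 9.0)
  x^k = (4.0, 0.0), subgradient = b - a^T x = 2.0
  y^{k+1} = 4.0 + 0.25*2.0 = 4.5
Step 4: y^k = 4.5, reduced costs: (-10.5, 8.5)
  x^k = (4.0, 0.0), subgradient = b - a^T x = 2.0
  y^{k+1} = 4.5 + 0.25*2.0 = 5.0
Dual objective at y_4 = 5.0: reduced costs (-12.0, 8.0), box minimizer x = (4.0, 0.0)
g(y_4) = b*y + (c1 - a1*y)*x1 + (c2 - a2*y)*x2 = 14*5.0 + (-12.0)*4.0 + 8.0*0.0 = 70.0 - 48.0 + 0.0 = 22.0


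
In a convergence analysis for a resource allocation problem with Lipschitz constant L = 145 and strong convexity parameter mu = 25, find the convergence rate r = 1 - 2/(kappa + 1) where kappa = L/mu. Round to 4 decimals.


Step 1: Compute the condition number.
kappa = L/mu = 145/25 = 5.8
Step 2: Compute the convergence rate.
r = 1 - 2/(kappa + 1) = 1 - 2*mu/(L + mu) = (L - mu)/(L + mu) = 120/170 = 0.7059


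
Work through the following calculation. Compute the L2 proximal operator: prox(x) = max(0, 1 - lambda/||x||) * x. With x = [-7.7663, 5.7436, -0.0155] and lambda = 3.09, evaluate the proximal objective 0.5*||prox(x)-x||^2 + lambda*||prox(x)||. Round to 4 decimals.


Step 1: Compute ||x||.
||x|| = 9.6594
Step 2: Compute scaling factor.
scale = max(0, 1 - 3.09/9.6594) = 0.6801
Step 3: prox(x) = [-5.2819, 3.9063, -0.0105]
||prox(x)|| = 6.5694
Step 4: Proximal objective.
0.5*||prox-x||^2 = 4.7741
lambda*||prox|| = 20.2994
Total = 25.0736


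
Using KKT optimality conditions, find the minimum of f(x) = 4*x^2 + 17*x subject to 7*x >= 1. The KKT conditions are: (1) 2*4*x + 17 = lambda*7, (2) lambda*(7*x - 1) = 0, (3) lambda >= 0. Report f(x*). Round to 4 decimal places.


Step 1: Try lambda = 0 (constraint inactive).
x_unc = -17/(2*4) = -2.125
Check: 7*-2.125 = -14.875 < 1 -- violated!
Step 2: Constraint must be active: 7*x = 1
x* = 1/7 = 0.1429 (rounded; the exact value 1/7 is used below)
lambda = (2*4*(1/7) + 17)/7 = 2.5918
Step 3: Compute optimal value.
f(x*) = 4*(1/7)^2 + 17*(1/7) = 2.5102


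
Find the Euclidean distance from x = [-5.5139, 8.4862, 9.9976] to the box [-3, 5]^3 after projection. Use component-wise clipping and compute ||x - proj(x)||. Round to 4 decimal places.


Project each component onto [-3, 5].
clip(-5.5139) = -3.0, clip(8.4862) = 5.0, clip(9.9976) = 5.0
Projection = [-3.0, 5.0, 5.0]
Squared diffs: [6.3197, 12.1536, 24.976]
Distance = sqrt(43.4493) = 6.5916


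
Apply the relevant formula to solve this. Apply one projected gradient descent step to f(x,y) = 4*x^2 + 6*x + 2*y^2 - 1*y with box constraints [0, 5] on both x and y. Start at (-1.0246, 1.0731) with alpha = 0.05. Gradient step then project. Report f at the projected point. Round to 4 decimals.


Step 1: Compute gradient at (-1.0246, 1.0731).
grad_x = 2*4*-1.0246 + 6 = -2.1968
grad_y = 2*2*1.0731 - 1 = 3.2924
Step 2: Gradient step.
x_raw = -1.0246 - 0.05*-2.1968 = -0.9148
y_raw = 1.0731 - 0.05*3.2924 = 0.9085
Step 3: Project onto [0, 5].
x_proj = clip(-0.9148) = 0.0
y_proj = clip(0.9085) = 0.9085
Step 4: Evaluate f.
f(0.0, 0.9085) = 0.7422


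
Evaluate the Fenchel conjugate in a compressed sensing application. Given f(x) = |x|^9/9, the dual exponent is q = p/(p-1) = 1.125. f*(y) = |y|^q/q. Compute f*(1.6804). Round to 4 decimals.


The conjugate exponent q satisfies 1/p + 1/q = 1.
p = 9, so q = 9/(9 - 1) = 1.125
|y|^q = 1.6804^1.125 = 1.793
f*(1.6804) = 1.793 / 1.125 = 1.5938


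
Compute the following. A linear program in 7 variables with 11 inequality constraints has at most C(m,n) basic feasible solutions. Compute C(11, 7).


Each vertex corresponds to some choice of n active constraints out of m, so the number of vertices is at most C(m, n) = m! / (n!(m-n)!).
m = 11, n = 7
Numerator: 11 * 10 * 9 * 8 * 7 * 6 * 5
Denominator: 7! = 5040
C(11, 7) = 330


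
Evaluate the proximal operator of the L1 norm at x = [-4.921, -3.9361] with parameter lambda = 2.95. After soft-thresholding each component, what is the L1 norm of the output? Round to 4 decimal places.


Soft-thresholding with lambda = 2.95:
prox(-4.921) = sign(-4.921)*max(|-4.921| - 2.95, 0) = -1.971
prox(-3.9361) = sign(-3.9361)*max(|-3.9361| - 2.95, 0) = -0.9861
prox(x) = [-1.971, -0.9861]
||prox(x)||_1 = 1.971 + 0.9861 = 2.9571


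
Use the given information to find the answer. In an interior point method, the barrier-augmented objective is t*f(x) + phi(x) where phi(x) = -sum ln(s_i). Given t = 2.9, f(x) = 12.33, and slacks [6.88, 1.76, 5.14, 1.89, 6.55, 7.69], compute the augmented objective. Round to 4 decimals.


Step 1: Compute log-barrier.
ln values: [1.9286, 0.5653, 1.6371, 0.6366, 1.8795, 2.0399]
phi = -(1.9286 + 0.5653 + 1.6371 + 0.6366 + 1.8795 + 2.0399) = -8.6869
Step 2: Compute augmented objective.
t*f(x) = 2.9*12.33 = 35.757
Total = 35.757 - 8.6869 = 27.0701


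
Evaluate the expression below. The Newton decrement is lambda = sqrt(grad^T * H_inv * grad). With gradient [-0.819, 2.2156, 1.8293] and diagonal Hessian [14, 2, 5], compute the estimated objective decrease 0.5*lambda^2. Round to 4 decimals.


Step 1: H is diagonal, so H^(-1) * g = [-0.0585, 1.1078, 0.3659].
Step 2: g^T H^(-1) g = sum_i g_i^2 / H_ii
  = (-0.819)^2/14 + (2.2156)^2/2 + (1.8293)^2/5
  = 0.0479 + 2.4544 + 0.6693 = 3.1716
Step 3: Objective decrease = 0.5 * g^T H^(-1) g = 1.5858


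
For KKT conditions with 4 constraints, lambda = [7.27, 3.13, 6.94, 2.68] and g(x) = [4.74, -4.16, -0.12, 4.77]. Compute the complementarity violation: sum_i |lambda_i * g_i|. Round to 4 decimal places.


KKT complementary slackness check:
lambda_1 * g_1 = 7.27 * 4.74 = 34.4598
lambda_2 * g_2 = 3.13 * -4.16 = -13.0208
lambda_3 * g_3 = 6.94 * -0.12 = -0.8328
lambda_4 * g_4 = 2.68 * 4.77 = 12.7836
Total violation = 34.4598 + 13.0208 + 0.8328 + 12.7836 = 61.097


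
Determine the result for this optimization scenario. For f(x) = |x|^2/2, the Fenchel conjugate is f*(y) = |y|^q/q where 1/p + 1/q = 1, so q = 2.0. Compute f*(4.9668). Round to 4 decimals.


The conjugate exponent q satisfies 1/p + 1/q = 1.
p = 2, so q = 2/(2 - 1) = 2.0
|y|^q = 4.9668^2.0 = 24.6691
f*(4.9668) = 24.6691 / 2.0 = 12.3346


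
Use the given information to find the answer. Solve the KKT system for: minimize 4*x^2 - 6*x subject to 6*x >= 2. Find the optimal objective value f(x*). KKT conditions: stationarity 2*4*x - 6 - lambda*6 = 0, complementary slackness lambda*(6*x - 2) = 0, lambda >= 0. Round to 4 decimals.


Step 1: Try lambda = 0 (constraint inactive).
Stationarity: 2*4*x - 6 = 0
x* = 6/(2*4) = 0.75
Check constraint: 6*0.75 = 4.5 >= 2 -- satisfied.
Step 2: Compute optimal value.
f(x*) = 4*0.75^2 - 6*0.75 = -2.25


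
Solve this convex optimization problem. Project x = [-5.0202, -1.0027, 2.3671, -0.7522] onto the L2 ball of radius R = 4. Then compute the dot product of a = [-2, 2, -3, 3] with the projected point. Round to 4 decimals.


Step 1: Compute ||x|| (intermediates to 6 decimals).
||x|| = sqrt((-5.0202)^2 + (-1.0027)^2 + 2.3671^2 + (-0.7522)^2) = 5.69006
Step 2: Project.
Since ||x|| > R, scale = R/||x|| = 4/5.69006 = 0.70298, proj(x) = scale * x
proj(x) = [-3.5291, -0.704878, 1.664024, -0.528782]
Step 3: Dot product.
a^T * proj(x) = -2*(-3.5291) + 2*(-0.704878) - 3*1.664024 + 3*(-0.528782) = -0.93


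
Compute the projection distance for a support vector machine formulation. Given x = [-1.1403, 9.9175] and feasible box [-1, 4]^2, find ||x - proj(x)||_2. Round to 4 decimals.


Project each component onto [-1, 4].
clip(-1.1403) = -1.0, clip(9.9175) = 4.0
Projection = [-1.0, 4.0]
Squared diffs: [0.0197, 35.0168]
Distance = sqrt(35.0365) = 5.9192


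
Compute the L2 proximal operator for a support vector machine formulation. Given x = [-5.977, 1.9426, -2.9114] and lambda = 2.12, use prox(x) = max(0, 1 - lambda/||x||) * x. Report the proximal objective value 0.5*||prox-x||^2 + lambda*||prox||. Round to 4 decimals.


Step 1: Compute ||x||.
||x|| = 6.9264
Step 2: Compute scaling factor.
scale = max(0, 1 - 2.12/6.9264) = 0.6939
Step 3: prox(x) = [-4.1476, 1.348, -2.0203]
||prox(x)|| = 4.8064
Step 4: Proximal objective.
0.5*||prox-x||^2 = 2.2472
lambda*||prox|| = 10.1896
Total = 12.4367


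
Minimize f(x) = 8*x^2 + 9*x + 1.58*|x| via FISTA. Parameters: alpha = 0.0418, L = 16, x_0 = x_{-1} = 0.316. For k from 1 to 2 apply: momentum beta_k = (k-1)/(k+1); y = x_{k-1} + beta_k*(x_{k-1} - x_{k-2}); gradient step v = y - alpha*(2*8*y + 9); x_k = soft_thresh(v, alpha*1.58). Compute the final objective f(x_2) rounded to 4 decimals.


FISTA on f(x) = 8*x^2 + 9*x + 1.58*|x|
L = 16, alpha = 0.0418
Iteration 1: beta = 0.0, y = 0.316 + 0.0*(0.316 - 0.316) = 0.316
  grad(y) = 14.056, v = y - alpha*grad = -0.2715
  prox(v) = soft_thresh(-0.2715, 0.066) = -0.2055
Iteration 2: beta = 0.3333, y = -0.2055 + 0.3333*(-0.2055 - 0.316) = -0.3793
  grad(y) = 2.9307, v = y - alpha*grad = -0.5018
  prox(v) = soft_thresh(-0.5018, 0.066) = -0.4358
f(x_2) = 8*(-0.4358)^2 + 9*(-0.4358) + 1.58*|-0.4358| = -1.7143


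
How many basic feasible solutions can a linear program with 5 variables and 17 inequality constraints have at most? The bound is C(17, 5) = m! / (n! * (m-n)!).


Each vertex corresponds to some choice of n active constraints out of m, so the number of vertices is at most C(m, n) = m! / (n!(m-n)!).
m = 17, n = 5
Numerator: 17 * 16 * 15 * 14 * 13
Denominator: 5! = 120
C(17, 5) = 6188


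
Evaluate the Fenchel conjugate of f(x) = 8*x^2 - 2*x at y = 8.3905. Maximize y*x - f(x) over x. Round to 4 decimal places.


f*(y) = sup_x {y*x - a*x^2 - b*x} = sup_x {(y-b)*x - a*x^2}
FOC: (y - b) - 2a*x = 0 => x* = (y - b)/(2a)
x* = (8.3905 + 2)/(2*8) = 0.6494
f*(8.3905) = (y-b)^2/(4a) = (8.3905 + 2)^2/(4*8)
= 107.9625/32 = 3.3738


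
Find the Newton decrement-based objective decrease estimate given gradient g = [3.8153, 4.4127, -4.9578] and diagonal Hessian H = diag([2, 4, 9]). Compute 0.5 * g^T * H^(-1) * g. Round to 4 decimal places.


Step 1: H is diagonal, so H^(-1) * g = [1.9077, 1.1032, -0.5509].
Step 2: g^T H^(-1) g = sum_i g_i^2 / H_ii
  = (3.8153)^2/2 + (4.4127)^2/4 + (-4.9578)^2/9
  = 7.2783 + 4.868 + 2.7311 = 14.8773
Step 3: Objective decrease = 0.5 * g^T H^(-1) g = 7.4387


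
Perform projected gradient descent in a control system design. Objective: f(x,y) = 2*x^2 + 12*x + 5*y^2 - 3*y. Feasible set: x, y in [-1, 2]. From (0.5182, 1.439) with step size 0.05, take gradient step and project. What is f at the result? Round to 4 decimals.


Step 1: Compute gradient at (0.5182, 1.439).
grad_x = 2*2*0.5182 + 12 = 14.0728
grad_y = 2*5*1.439 - 3 = 11.39
Step 2: Gradient step.
x_raw = 0.5182 - 0.05*14.0728 = -0.1854
y_raw = 1.439 - 0.05*11.39 = 0.8695
Step 3: Project onto [-1, 2].
x_proj = clip(-0.1854) = -0.1854
y_proj = clip(0.8695) = 0.8695
Step 4: Evaluate f.
f(-0.1854, 0.8695) = -0.9849


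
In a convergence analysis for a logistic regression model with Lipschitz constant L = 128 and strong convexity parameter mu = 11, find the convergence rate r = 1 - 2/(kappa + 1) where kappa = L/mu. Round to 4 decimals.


Step 1: Compute the condition number.
kappa = L/mu = 128/11 = 11.6364
Step 2: Compute the convergence rate.
r = 1 - 2/(kappa + 1) = 1 - 2*mu/(L + mu) = (L - mu)/(L + mu) = 117/139 = 0.8417


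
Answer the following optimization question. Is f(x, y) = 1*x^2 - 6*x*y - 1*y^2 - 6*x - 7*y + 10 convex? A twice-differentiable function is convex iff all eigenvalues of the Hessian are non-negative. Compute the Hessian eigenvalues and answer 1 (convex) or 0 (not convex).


The Hessian of f(x,y) = 1*x^2 - 6*x*y - 1*y^2 - 6*x - 7*y + 10 is:
H = [[2, -6], [-6, -2]]
Trace = 2 - 2 = 0
Determinant = 2*-2 - (-6)^2 = -40
Discriminant = (0)^2 - 4*-40 = 160.0
Eigenvalues: lambda_1 = -6.3246, lambda_2 = 6.3246
The function is not convex.

0


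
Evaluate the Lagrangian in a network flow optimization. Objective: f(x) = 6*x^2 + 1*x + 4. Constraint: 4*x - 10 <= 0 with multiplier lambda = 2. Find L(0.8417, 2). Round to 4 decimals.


Step 1: Evaluate f(x).
f(0.8417) = 6*0.8417^2 + 1*0.8417 + 4 = 9.0925
Step 2: Evaluate g(x).
g(0.8417) = 4*0.8417 - 10 = -6.6332
Step 3: Compute Lagrangian.
L = 9.0925 + 2*-6.6332 = -4.1739


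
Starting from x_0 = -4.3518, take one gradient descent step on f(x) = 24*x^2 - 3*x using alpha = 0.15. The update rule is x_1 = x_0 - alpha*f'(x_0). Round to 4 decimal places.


We compute the gradient at x_0 and apply the update.
f'(x) = 48*x - 3
f'(-4.3518) = 48*-4.3518 - 3 = -211.8864
x_1 = -4.3518 - 0.15*-211.8864 = 27.4312


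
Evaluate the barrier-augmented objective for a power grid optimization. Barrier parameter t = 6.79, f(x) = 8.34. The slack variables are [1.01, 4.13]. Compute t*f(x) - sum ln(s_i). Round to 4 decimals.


Step 1: Compute log-barrier.
ln values: [0.01, 1.4183]
phi = -(0.01 + 1.4183) = -1.4282
Step 2: Compute augmented objective.
t*f(x) = 6.79*8.34 = 56.6286
Total = 56.6286 - 1.4282 = 55.2004


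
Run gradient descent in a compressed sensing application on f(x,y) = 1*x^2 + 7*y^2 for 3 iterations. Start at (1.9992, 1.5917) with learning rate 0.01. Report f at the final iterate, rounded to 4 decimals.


Gradient descent on f(x,y) = 1*x^2 + 7*y^2.
Starting point: (1.9992, 1.5917), alpha = 0.01
Step 1: grad_x = 2*1*1.9992 = 3.9984, grad_y = 2*7*1.5917 = 22.2838
  x_1 = 1.9992 - 0.01*3.9984 = 1.9592
  y_1 = 1.5917 - 0.01*22.2838 = 1.3689
Step 2: grad_x = 2*1*1.9592 = 3.9184, grad_y = 2*7*1.3689 = 19.1641
  x_2 = 1.9592 - 0.01*3.9184 = 1.92
  y_2 = 1.3689 - 0.01*19.1641 = 1.1772
Step 3: grad_x = 2*1*1.92 = 3.8401, grad_y = 2*7*1.1772 = 16.4811
  x_3 = 1.92 - 0.01*3.8401 = 1.8816
  y_3 = 1.1772 - 0.01*16.4811 = 1.0124
f(1.8816, 1.0124) = 1*1.8816^2 + 7*1.0124^2 = 10.7154


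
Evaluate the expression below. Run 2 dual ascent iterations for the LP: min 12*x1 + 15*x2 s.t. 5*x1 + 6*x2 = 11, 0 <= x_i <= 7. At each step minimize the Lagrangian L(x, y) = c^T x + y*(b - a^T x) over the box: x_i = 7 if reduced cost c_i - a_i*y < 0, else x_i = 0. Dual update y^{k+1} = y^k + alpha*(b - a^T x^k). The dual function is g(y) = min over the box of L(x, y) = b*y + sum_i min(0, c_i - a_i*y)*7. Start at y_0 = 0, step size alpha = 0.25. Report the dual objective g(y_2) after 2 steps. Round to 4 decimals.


Dual ascent for LP: min 12*x1 + 15*x2, 5*x1 + 6*x2 = 11, 0 <= x_i <= 7
Step 1: y^k = 0.0, reduced costs: (12.0, 15.0)
  x^k = (0.0, 0.0), subgradient = b - a^T x = 11.0
  y^{k+1} = 0.0 + 0.25*11.0 = 2.75
Step 2: y^k = 2.75, reduced costs: (-1.75, -1.5)
  x^k = (7.0, 7.0), subgradient = b - a^T x = -66.0
  y^{k+1} = 2.75 + 0.25*-66.0 = -13.75
Dual objective at y_2 = -13.75: reduced costs (80.75, 97.5), box minimizer x = (0.0, 0.0)
g(y_2) = b*y + (c1 - a1*y)*x1 + (c2 - a2*y)*x2 = 11*(-13.75) + 80.75*0.0 + 97.5*0.0 = -151.25 + 0.0 + 0.0 = -151.25


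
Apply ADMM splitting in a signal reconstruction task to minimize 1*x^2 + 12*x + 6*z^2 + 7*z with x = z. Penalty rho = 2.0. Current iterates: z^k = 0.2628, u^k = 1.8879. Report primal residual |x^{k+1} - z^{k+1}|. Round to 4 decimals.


ADMM iteration with rho = 2.0, z^k = 0.2628, u^k = 1.8879
Step 1: x-update.
Minimize 1*x^2 + 12*x + (2.0/2)*(x - 0.2628 + 1.8879)^2
FOC: (2*1 + 2.0)*x = -12 + 2.0*(0.2628 - 1.8879)
x^{k+1} = -3.8126
Step 2: z-update.
Minimize 6*z^2 + 7*z + (2.0/2)*(-3.8126 - z + 1.8879)^2
FOC: (2*6 + 2.0)*z = -7 + 2.0*(-3.8126 + 1.8879)
z^{k+1} = -0.775
Step 3: u-update.
u^{k+1} = 1.8879 - 3.8126 + 0.775 = -1.1497
Step 4: Primal residual = |-3.8126 + 0.775| = 3.0376


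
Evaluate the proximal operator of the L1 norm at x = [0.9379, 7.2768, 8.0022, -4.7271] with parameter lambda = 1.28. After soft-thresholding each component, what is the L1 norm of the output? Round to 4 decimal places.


Soft-thresholding with lambda = 1.28:
prox(0.9379) = sign(0.9379)*max(|0.9379| - 1.28, 0) = 0.0
prox(7.2768) = sign(7.2768)*max(|7.2768| - 1.28, 0) = 5.9968
prox(8.0022) = sign(8.0022)*max(|8.0022| - 1.28, 0) = 6.7222
prox(-4.7271) = sign(-4.7271)*max(|-4.7271| - 1.28, 0) = -3.4471
prox(x) = [0.0, 5.9968, 6.7222, -3.4471]
||prox(x)||_1 = 0.0 + 5.9968 + 6.7222 + 3.4471 = 16.1661


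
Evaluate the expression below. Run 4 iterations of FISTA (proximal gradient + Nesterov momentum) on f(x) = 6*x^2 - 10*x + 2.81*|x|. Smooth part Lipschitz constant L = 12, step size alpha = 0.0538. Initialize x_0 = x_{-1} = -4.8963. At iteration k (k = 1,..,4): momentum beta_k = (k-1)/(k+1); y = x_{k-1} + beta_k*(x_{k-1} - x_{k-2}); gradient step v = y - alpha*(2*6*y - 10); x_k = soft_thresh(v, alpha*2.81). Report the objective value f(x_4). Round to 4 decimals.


FISTA on f(x) = 6*x^2 - 10*x + 2.81*|x|
L = 12, alpha = 0.0538
Iteration 1: beta = 0.0, y = -4.8963 + 0.0*(-4.8963 + 4.8963) = -4.8963
  grad(y) = -68.7556, v = y - alpha*grad = -1.1972
  prox(v) = soft_thresh(-1.1972, 0.1512) = -1.0461
Iteration 2: beta = 0.3333, y = -1.0461 + 0.3333*(-1.0461 + 4.8963) = 0.2373
  grad(y) = -7.1519, v = y - alpha*grad = 0.6221
  prox(v) = soft_thresh(0.6221, 0.1512) = 0.4709
Iteration 3: beta = 0.5, y = 0.4709 + 0.5*(0.4709 + 1.0461) = 1.2294
  grad(y) = 4.7533, v = y - alpha*grad = 0.9737
  prox(v) = soft_thresh(0.9737, 0.1512) = 0.8225
Iteration 4: beta = 0.6, y = 0.8225 + 0.6*(0.8225 - 0.4709) = 1.0335
  grad(y) = 2.4019, v = y - alpha*grad = 0.9043
  prox(v) = soft_thresh(0.9043, 0.1512) = 0.7531
f(x_4) = 6*0.7531^2 - 10*0.7531 + 2.81*|0.7531| = -2.0118


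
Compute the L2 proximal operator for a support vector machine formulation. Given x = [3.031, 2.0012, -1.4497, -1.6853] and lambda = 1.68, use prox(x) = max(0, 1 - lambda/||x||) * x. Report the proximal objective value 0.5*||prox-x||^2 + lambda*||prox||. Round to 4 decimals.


Step 1: Compute ||x||.
||x|| = 4.2584
Step 2: Compute scaling factor.
scale = max(0, 1 - 1.68/4.2584) = 0.6055
Step 3: prox(x) = [1.8352, 1.2117, -0.8778, -1.0204]
||prox(x)|| = 2.5784
Step 4: Proximal objective.
0.5*||prox-x||^2 = 1.4112
lambda*||prox|| = 4.3317
Total = 5.7428


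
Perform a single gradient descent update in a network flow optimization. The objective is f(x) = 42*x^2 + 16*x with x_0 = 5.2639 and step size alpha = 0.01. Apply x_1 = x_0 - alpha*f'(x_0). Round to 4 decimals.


We compute the gradient at x_0 and apply the update.
f'(x) = 84*x + 16
f'(5.2639) = 84*5.2639 + 16 = 458.1676
x_1 = 5.2639 - 0.01*458.1676 = 0.6822


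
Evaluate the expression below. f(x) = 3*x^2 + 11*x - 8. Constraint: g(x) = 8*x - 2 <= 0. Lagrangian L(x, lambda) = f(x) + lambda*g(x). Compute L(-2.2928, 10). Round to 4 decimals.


Step 1: Evaluate f(x).
f(-2.2928) = 3*(-2.2928)^2 + 11*(-2.2928) - 8 = -17.45
Step 2: Evaluate g(x).
g(-2.2928) = 8*-2.2928 - 2 = -20.3424
Step 3: Compute Lagrangian.
L = -17.45 + 10*-20.3424 = -220.874


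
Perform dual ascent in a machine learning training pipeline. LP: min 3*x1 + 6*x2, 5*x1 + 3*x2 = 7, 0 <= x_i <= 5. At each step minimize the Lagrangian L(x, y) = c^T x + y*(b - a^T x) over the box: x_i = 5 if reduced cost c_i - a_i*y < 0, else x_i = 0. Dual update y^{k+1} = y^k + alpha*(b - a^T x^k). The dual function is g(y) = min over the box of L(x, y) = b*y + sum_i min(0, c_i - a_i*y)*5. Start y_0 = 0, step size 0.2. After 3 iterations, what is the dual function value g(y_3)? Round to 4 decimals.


Dual ascent for LP: min 3*x1 + 6*x2, 5*x1 + 3*x2 = 7, 0 <= x_i <= 5
Step 1: y^k = 0.0, reduced costs: (3.0, 6.0)
  x^k = (0.0, 0.0), subgradient = b - a^T x = 7.0
  y^{k+1} = 0.0 + 0.2*7.0 = 1.4
Step 2: y^k = 1.4, reduced costs: (-4.0, 1.8)
  x^k = (5.0, 0.0), subgradient = b - a^T x = -18.0
  y^{k+1} = 1.4 + 0.2*-18.0 = -2.2
Step 3: y^k = -2.2, reduced costs: (14.0, 12.6)
  x^k = (0.0, 0.0), subgradient = b - a^T x = 7.0
  y^{k+1} = -2.2 + 0.2*7.0 = -0.8
Dual objective at y_3 = -0.8: reduced costs (7.0, 8.4), box minimizer x = (0.0, 0.0)
g(y_3) = b*y + (c1 - a1*y)*x1 + (c2 - a2*y)*x2 = 7*(-0.8) + 7.0*0.0 + 8.4*0.0 = -5.6 + 0.0 + 0.0 = -5.6


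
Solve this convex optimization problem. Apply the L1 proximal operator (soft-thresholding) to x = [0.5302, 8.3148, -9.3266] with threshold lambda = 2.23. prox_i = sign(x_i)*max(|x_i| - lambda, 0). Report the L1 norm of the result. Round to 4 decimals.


Soft-thresholding with lambda = 2.23:
prox(0.5302) = sign(0.5302)*max(|0.5302| - 2.23, 0) = 0.0
prox(8.3148) = sign(8.3148)*max(|8.3148| - 2.23, 0) = 6.0848
prox(-9.3266) = sign(-9.3266)*max(|-9.3266| - 2.23, 0) = -7.0966
prox(x) = [0.0, 6.0848, -7.0966]
||prox(x)||_1 = 0.0 + 6.0848 + 7.0966 = 13.1814


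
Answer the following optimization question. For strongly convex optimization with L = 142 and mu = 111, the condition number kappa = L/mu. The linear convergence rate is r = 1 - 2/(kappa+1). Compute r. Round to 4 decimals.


Step 1: Compute the condition number.
kappa = L/mu = 142/111 = 1.2793
Step 2: Compute the convergence rate.
r = 1 - 2/(kappa + 1) = 1 - 2*mu/(L + mu) = (L - mu)/(L + mu) = 31/253 = 0.1225


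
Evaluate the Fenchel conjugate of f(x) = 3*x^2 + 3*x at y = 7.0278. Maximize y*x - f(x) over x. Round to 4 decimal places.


f*(y) = sup_x {y*x - a*x^2 - b*x} = sup_x {(y-b)*x - a*x^2}
FOC: (y - b) - 2a*x = 0 => x* = (y - b)/(2a)
x* = (7.0278 - 3)/(2*3) = 0.6713
f*(7.0278) = (y-b)^2/(4a) = (7.0278 - 3)^2/(4*3)
= 16.2232/12 = 1.3519


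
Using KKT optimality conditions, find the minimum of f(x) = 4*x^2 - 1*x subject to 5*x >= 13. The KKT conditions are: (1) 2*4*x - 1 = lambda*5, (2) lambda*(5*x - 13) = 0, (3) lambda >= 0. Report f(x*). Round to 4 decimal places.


Step 1: Try lambda = 0 (constraint inactive).
x_unc = 1/(2*4) = 0.125
Check: 5*0.125 = 0.625 < 13 -- violated!
Step 2: Constraint must be active: 5*x = 13
x* = 13/5 = 2.6
lambda = (2*4*2.6 - 1)/5 = 3.96
Step 3: Compute optimal value.
f(x*) = 4*2.6^2 - 1*2.6 = 24.44


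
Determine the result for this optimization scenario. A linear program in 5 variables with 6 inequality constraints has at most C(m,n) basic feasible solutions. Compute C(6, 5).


Each vertex corresponds to some choice of n active constraints out of m, so the number of vertices is at most C(m, n) = m! / (n!(m-n)!).
m = 6, n = 5
Numerator: 6 * 5 * 4 * 3 * 2
Denominator: 5! = 120
C(6, 5) = 6


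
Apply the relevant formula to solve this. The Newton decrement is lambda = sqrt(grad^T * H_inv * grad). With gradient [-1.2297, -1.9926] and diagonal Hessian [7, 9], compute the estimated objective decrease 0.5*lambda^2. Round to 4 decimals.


Step 1: H is diagonal, so H^(-1) * g = [-0.1757, -0.2214].
Step 2: g^T H^(-1) g = sum_i g_i^2 / H_ii
  = (-1.2297)^2/7 + (-1.9926)^2/9
  = 0.216 + 0.4412 = 0.6572
Step 3: Objective decrease = 0.5 * g^T H^(-1) g = 0.3286


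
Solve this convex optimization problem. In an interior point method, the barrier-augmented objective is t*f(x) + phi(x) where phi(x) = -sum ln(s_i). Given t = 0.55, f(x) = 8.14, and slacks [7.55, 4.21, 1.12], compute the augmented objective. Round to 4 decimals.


Step 1: Compute log-barrier.
ln values: [2.0215, 1.4375, 0.1133]
phi = -(2.0215 + 1.4375 + 0.1133) = -3.5723
Step 2: Compute augmented objective.
t*f(x) = 0.55*8.14 = 4.477
Total = 4.477 - 3.5723 = 0.9047


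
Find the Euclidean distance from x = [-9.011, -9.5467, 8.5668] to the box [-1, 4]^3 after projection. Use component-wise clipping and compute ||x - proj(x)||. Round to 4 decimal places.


Project each component onto [-1, 4].
clip(-9.011) = -1.0, clip(-9.5467) = -1.0, clip(8.5668) = 4.0
Projection = [-1.0, -1.0, 4.0]
Squared diffs: [64.1761, 73.0461, 20.8557]
Distance = sqrt(158.0779) = 12.5729


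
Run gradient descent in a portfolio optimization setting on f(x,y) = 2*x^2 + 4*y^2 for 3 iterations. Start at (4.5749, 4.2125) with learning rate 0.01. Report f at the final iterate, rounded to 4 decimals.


Gradient descent on f(x,y) = 2*x^2 + 4*y^2.
Starting point: (4.5749, 4.2125), alpha = 0.01
Step 1: grad_x = 2*2*4.5749 = 18.2996, grad_y = 2*4*4.2125 = 33.7
  x_1 = 4.5749 - 0.01*18.2996 = 4.3919
  y_1 = 4.2125 - 0.01*33.7 = 3.8755
Step 2: grad_x = 2*2*4.3919 = 17.5676, grad_y = 2*4*3.8755 = 31.004
  x_2 = 4.3919 - 0.01*17.5676 = 4.2162
  y_2 = 3.8755 - 0.01*31.004 = 3.5655
Step 3: grad_x = 2*2*4.2162 = 16.8649, grad_y = 2*4*3.5655 = 28.5237
  x_3 = 4.2162 - 0.01*16.8649 = 4.0476
  y_3 = 3.5655 - 0.01*28.5237 = 3.2802
f(4.0476, 3.2802) = 2*4.0476^2 + 4*3.2802^2 = 75.8052


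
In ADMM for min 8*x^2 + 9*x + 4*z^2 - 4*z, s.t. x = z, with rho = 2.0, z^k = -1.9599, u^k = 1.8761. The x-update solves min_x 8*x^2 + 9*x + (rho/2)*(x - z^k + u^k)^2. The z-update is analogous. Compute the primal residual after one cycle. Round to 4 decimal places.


ADMM iteration with rho = 2.0, z^k = -1.9599, u^k = 1.8761
Step 1: x-update.
Minimize 8*x^2 + 9*x + (2.0/2)*(x + 1.9599 + 1.8761)^2
FOC: (2*8 + 2.0)*x = -9 + 2.0*(-1.9599 - 1.8761)
x^{k+1} = -0.9262
Step 2: z-update.
Minimize 4*z^2 - 4*z + (2.0/2)*(-0.9262 - z + 1.8761)^2
FOC: (2*4 + 2.0)*z = 4 + 2.0*(-0.9262 + 1.8761)
z^{k+1} = 0.59
Step 3: u-update.
u^{k+1} = 1.8761 - 0.9262 - 0.59 = 0.3599
Step 4: Primal residual = |-0.9262 - 0.59| = 1.5162


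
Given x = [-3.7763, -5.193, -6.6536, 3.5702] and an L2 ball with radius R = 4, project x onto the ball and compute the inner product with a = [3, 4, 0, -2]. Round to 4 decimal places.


Step 1: Compute ||x|| (intermediates to 6 decimals).
||x|| = sqrt((-3.7763)^2 + (-5.193)^2 + (-6.6536)^2 + 3.5702^2) = 9.911832
Step 2: Project.
Since ||x|| > R, scale = R/||x|| = 4/9.911832 = 0.403558, proj(x) = scale * x
proj(x) = [-1.523956, -2.095677, -2.685114, 1.440783]
Step 3: Dot product.
a^T * proj(x) = 3*(-1.523956) + 4*(-2.095677) + 0*(-2.685114) - 2*1.440783 = -15.8361


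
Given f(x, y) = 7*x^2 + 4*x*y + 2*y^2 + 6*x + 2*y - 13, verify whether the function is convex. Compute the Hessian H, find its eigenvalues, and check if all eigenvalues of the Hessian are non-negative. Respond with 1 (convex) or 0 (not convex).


The Hessian of f(x,y) = 7*x^2 + 4*x*y + 2*y^2 + 6*x + 2*y - 13 is:
H = [[14, 4], [4, 4]]
Trace = 14 + 4 = 18
Determinant = 14*4 - (4)^2 = 40
Discriminant = (18)^2 - 4*40 = 164.0
Eigenvalues: lambda_1 = 2.5969, lambda_2 = 15.4031
The function is convex.

1


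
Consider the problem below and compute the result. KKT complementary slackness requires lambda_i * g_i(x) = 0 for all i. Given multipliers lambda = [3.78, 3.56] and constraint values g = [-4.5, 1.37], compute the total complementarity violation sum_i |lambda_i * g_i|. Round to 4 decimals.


KKT complementary slackness check:
lambda_1 * g_1 = 3.78 * -4.5 = -17.01
lambda_2 * g_2 = 3.56 * 1.37 = 4.8772
Total violation = 17.01 + 4.8772 = 21.8872


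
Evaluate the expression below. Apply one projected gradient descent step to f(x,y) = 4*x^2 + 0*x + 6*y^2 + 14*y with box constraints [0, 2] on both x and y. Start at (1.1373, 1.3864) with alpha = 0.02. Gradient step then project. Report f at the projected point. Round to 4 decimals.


Step 1: Compute gradient at (1.1373, 1.3864).
grad_x = 2*4*1.1373 + 0 = 9.0984
grad_y = 2*6*1.3864 + 14 = 30.6368
Step 2: Gradient step.
x_raw = 1.1373 - 0.02*9.0984 = 0.9553
y_raw = 1.3864 - 0.02*30.6368 = 0.7737
Step 3: Project onto [0, 2].
x_proj = clip(0.9553) = 0.9553
y_proj = clip(0.7737) = 0.7737
Step 4: Evaluate f.
f(0.9553, 0.7737) = 18.0733


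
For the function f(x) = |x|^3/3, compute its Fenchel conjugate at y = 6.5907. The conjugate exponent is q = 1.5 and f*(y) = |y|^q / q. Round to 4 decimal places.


The conjugate exponent q satisfies 1/p + 1/q = 1.
p = 3, so q = 3/(3 - 1) = 1.5
|y|^q = 6.5907^1.5 = 16.9199
f*(6.5907) = 16.9199 / 1.5 = 11.2799


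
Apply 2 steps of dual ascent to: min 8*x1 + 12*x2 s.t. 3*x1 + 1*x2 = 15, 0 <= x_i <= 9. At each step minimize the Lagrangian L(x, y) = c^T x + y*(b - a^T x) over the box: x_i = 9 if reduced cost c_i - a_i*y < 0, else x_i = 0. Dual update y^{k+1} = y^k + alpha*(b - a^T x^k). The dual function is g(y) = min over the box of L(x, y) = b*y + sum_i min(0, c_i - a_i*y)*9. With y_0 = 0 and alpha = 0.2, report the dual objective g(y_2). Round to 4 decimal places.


Dual ascent for LP: min 8*x1 + 12*x2, 3*x1 + 1*x2 = 15, 0 <= x_i <= 9
Step 1: y^k = 0.0, reduced costs: (8.0, 12.0)
  x^k = (0.0, 0.0), subgradient = b - a^T x = 15.0
  y^{k+1} = 0.0 + 0.2*15.0 = 3.0
Step 2: y^k = 3.0, reduced costs: (-1.0, 9.0)
  x^k = (9.0, 0.0), subgradient = b - a^T x = -12.0
  y^{k+1} = 3.0 + 0.2*-12.0 = 0.6
Dual objective at y_2 = 0.6: reduced costs (6.2, 11.4), box minimizer x = (0.0, 0.0)
g(y_2) = b*y + (c1 - a1*y)*x1 + (c2 - a2*y)*x2 = 15*0.6 + 6.2*0.0 + 11.4*0.0 = 9.0 + 0.0 + 0.0 = 9.0


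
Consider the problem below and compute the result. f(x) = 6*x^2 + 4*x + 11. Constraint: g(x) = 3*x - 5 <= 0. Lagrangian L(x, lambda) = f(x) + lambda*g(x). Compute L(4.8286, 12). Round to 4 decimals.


Step 1: Evaluate f(x).
f(4.8286) = 6*4.8286^2 + 4*4.8286 + 11 = 170.2067
Step 2: Evaluate g(x).
g(4.8286) = 3*4.8286 - 5 = 9.4858
Step 3: Compute Lagrangian.
L = 170.2067 + 12*9.4858 = 284.0363


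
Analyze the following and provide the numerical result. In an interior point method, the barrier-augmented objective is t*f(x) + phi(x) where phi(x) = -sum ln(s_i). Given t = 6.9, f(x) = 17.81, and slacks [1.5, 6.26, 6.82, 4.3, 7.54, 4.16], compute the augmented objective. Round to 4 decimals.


Step 1: Compute log-barrier.
ln values: [0.4055, 1.8342, 1.9199, 1.4586, 2.0202, 1.4255]
phi = -(0.4055 + 1.8342 + 1.9199 + 1.4586 + 2.0202 + 1.4255) = -9.0639
Step 2: Compute augmented objective.
t*f(x) = 6.9*17.81 = 122.889
Total = 122.889 - 9.0639 = 113.8251


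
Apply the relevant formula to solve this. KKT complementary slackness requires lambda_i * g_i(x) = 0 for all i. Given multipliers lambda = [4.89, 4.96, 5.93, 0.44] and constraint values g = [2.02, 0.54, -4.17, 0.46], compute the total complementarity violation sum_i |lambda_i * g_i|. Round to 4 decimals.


KKT complementary slackness check:
lambda_1 * g_1 = 4.89 * 2.02 = 9.8778
lambda_2 * g_2 = 4.96 * 0.54 = 2.6784
lambda_3 * g_3 = 5.93 * -4.17 = -24.7281
lambda_4 * g_4 = 0.44 * 0.46 = 0.2024
Total violation = 9.8778 + 2.6784 + 24.7281 + 0.2024 = 37.4867


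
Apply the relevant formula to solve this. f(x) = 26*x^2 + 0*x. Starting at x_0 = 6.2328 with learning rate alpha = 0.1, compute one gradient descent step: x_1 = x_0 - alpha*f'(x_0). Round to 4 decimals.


We compute the gradient at x_0 and apply the update.
f'(x) = 52*x + 0
f'(6.2328) = 52*6.2328 + 0 = 324.1056
x_1 = 6.2328 - 0.1*324.1056 = -26.1778


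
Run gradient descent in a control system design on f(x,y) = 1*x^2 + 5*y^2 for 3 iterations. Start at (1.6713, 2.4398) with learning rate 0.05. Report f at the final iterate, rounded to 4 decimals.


Gradient descent on f(x,y) = 1*x^2 + 5*y^2.
Starting point: (1.6713, 2.4398), alpha = 0.05
Step 1: grad_x = 2*1*1.6713 = 3.3426, grad_y = 2*5*2.4398 = 24.398
  x_1 = 1.6713 - 0.05*3.3426 = 1.5042
  y_1 = 2.4398 - 0.05*24.398 = 1.2199
Step 2: grad_x = 2*1*1.5042 = 3.0083, grad_y = 2*5*1.2199 = 12.199
  x_2 = 1.5042 - 0.05*3.0083 = 1.3538
  y_2 = 1.2199 - 0.05*12.199 = 0.61
Step 3: grad_x = 2*1*1.3538 = 2.7075, grad_y = 2*5*0.61 = 6.0995
  x_3 = 1.3538 - 0.05*2.7075 = 1.2184
  y_3 = 0.61 - 0.05*6.0995 = 0.305
f(1.2184, 0.305) = 1*1.2184^2 + 5*0.305^2 = 1.9495


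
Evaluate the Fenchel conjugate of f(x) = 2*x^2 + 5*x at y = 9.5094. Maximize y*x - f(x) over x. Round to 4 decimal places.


f*(y) = sup_x {y*x - a*x^2 - b*x} = sup_x {(y-b)*x - a*x^2}
FOC: (y - b) - 2a*x = 0 => x* = (y - b)/(2a)
x* = (9.5094 - 5)/(2*2) = 1.1274
f*(9.5094) = (y-b)^2/(4a) = (9.5094 - 5)^2/(4*2)
= 20.3347/8 = 2.5418


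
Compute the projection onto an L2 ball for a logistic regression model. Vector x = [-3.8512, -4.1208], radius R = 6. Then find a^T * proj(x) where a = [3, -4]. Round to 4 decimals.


Step 1: Compute ||x|| (intermediates to 6 decimals).
||x|| = sqrt((-3.8512)^2 + (-4.1208)^2) = 5.640278
Step 2: Project.
Since ||x|| <= R, proj = x (no scaling needed).
proj(x) = [-3.8512, -4.1208]
Step 3: Dot product.
a^T * proj(x) = 3*(-3.8512) - 4*(-4.1208) = 4.9296


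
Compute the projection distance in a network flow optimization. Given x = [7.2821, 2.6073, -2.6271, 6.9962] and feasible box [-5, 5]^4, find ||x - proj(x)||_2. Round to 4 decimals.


Project each component onto [-5, 5].
clip(7.2821) = 5.0, clip(2.6073) = 2.6073, clip(-2.6271) = -2.6271, clip(6.9962) = 5.0
Projection = [5.0, 2.6073, -2.6271, 5.0]
Squared diffs: [5.208, 0.0, 0.0, 3.9848]
Distance = sqrt(9.1928) = 3.032


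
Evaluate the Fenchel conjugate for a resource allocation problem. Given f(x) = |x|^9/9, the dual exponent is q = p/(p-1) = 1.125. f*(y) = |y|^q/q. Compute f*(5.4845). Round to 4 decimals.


The conjugate exponent q satisfies 1/p + 1/q = 1.
p = 9, so q = 9/(9 - 1) = 1.125
|y|^q = 5.4845^1.125 = 6.7847
f*(5.4845) = 6.7847 / 1.125 = 6.0308


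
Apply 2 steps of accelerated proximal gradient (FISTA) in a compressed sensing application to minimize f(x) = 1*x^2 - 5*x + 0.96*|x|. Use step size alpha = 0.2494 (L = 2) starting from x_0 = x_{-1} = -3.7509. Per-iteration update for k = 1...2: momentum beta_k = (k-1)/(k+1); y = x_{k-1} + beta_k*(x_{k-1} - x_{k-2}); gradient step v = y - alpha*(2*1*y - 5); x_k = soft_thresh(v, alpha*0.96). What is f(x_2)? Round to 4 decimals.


FISTA on f(x) = 1*x^2 - 5*x + 0.96*|x|
L = 2, alpha = 0.2494
Iteration 1: beta = 0.0, y = -3.7509 + 0.0*(-3.7509 + 3.7509) = -3.7509
  grad(y) = -12.5018, v = y - alpha*grad = -0.633
  prox(v) = soft_thresh(-0.633, 0.2394) = -0.3935
Iteration 2: beta = 0.3333, y = -0.3935 + 0.3333*(-0.3935 + 3.7509) = 0.7256
  grad(y) = -3.5488, v = y - alpha*grad = 1.6107
  prox(v) = soft_thresh(1.6107, 0.2394) = 1.3712
f(x_2) = 1*1.3712^2 - 5*1.3712 + 0.96*|1.3712| = -3.6595


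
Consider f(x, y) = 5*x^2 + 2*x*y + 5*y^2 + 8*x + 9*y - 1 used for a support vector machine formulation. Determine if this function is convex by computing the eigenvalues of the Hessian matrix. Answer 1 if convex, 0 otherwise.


The Hessian of f(x,y) = 5*x^2 + 2*x*y + 5*y^2 + 8*x + 9*y - 1 is:
H = [[10, 2], [2, 10]]
Trace = 10 + 10 = 20
Determinant = 10*10 - (2)^2 = 96
Discriminant = (20)^2 - 4*96 = 16.0
Eigenvalues: lambda_1 = 8.0, lambda_2 = 12.0
The function is convex.

1


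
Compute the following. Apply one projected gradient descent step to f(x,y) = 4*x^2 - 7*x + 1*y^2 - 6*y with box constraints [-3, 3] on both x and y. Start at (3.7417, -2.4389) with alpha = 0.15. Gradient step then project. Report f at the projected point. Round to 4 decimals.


Step 1: Compute gradient at (3.7417, -2.4389).
grad_x = 2*4*3.7417 - 7 = 22.9336
grad_y = 2*1*-2.4389 - 6 = -10.8778
Step 2: Gradient step.
x_raw = 3.7417 - 0.15*22.9336 = 0.3017
y_raw = -2.4389 - 0.15*-10.8778 = -0.8072
Step 3: Project onto [-3, 3].
x_proj = clip(0.3017) = 0.3017
y_proj = clip(-0.8072) = -0.8072
Step 4: Evaluate f.
f(0.3017, -0.8072) = 3.7474


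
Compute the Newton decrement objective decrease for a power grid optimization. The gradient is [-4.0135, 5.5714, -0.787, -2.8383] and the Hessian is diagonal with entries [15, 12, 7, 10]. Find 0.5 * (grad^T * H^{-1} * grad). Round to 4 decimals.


Step 1: H is diagonal, so H^(-1) * g = [-0.2676, 0.4643, -0.1124, -0.2838].
Step 2: g^T H^(-1) g = sum_i g_i^2 / H_ii
  = (-4.0135)^2/15 + (5.5714)^2/12 + (-0.787)^2/7 + (-2.8383)^2/10
  = 1.0739 + 2.5867 + 0.0885 + 0.8056 = 4.5547
Step 3: Objective decrease = 0.5 * g^T H^(-1) g = 2.2773
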